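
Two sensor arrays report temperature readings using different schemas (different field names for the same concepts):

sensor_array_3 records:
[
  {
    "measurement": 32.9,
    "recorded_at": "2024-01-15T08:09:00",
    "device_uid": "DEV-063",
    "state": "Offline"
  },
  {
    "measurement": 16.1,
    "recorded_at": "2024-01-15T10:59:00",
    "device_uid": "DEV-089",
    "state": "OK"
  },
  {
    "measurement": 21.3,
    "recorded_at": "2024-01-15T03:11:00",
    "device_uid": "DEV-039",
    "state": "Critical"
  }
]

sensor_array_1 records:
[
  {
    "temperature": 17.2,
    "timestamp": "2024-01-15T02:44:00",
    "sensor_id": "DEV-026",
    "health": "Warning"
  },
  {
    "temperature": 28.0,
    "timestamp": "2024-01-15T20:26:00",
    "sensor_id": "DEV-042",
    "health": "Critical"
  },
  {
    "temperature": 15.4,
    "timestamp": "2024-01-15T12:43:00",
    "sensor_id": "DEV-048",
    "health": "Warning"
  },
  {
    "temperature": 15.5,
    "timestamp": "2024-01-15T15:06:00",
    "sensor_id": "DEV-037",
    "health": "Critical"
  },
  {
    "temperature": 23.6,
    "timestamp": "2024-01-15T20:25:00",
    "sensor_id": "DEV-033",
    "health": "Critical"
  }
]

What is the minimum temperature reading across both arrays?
15.4

Schema mapping: "measurement" (sensor_array_3) = "temperature" (sensor_array_1) = temperature reading

Minimum in sensor_array_3: 16.1
Minimum in sensor_array_1: 15.4

Overall minimum: min(16.1, 15.4) = 15.4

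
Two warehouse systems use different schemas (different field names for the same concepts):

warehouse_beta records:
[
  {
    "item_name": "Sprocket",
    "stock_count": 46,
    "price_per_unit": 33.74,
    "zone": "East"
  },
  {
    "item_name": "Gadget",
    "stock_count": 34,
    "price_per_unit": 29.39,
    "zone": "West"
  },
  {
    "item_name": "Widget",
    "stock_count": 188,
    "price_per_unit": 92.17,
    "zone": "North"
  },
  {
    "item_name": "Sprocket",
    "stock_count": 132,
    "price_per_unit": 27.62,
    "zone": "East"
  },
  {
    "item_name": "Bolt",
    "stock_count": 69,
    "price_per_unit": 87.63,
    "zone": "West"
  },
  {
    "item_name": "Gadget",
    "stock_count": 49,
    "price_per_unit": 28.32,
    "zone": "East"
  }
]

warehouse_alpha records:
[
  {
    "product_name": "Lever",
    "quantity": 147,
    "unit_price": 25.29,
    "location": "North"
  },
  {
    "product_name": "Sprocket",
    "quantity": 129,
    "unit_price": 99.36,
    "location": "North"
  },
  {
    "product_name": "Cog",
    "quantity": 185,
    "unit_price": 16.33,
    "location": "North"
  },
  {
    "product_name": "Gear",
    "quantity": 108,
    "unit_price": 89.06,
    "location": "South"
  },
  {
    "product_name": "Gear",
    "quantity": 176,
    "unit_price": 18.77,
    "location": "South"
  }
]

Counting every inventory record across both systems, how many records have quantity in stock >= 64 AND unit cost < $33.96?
4

Schema mappings:
- "stock_count" (warehouse_beta) = "quantity" (warehouse_alpha) = quantity
- "price_per_unit" (warehouse_beta) = "unit_price" (warehouse_alpha) = unit cost

Records meeting both conditions in warehouse_beta: 1
Records meeting both conditions in warehouse_alpha: 3

Total: 1 + 3 = 4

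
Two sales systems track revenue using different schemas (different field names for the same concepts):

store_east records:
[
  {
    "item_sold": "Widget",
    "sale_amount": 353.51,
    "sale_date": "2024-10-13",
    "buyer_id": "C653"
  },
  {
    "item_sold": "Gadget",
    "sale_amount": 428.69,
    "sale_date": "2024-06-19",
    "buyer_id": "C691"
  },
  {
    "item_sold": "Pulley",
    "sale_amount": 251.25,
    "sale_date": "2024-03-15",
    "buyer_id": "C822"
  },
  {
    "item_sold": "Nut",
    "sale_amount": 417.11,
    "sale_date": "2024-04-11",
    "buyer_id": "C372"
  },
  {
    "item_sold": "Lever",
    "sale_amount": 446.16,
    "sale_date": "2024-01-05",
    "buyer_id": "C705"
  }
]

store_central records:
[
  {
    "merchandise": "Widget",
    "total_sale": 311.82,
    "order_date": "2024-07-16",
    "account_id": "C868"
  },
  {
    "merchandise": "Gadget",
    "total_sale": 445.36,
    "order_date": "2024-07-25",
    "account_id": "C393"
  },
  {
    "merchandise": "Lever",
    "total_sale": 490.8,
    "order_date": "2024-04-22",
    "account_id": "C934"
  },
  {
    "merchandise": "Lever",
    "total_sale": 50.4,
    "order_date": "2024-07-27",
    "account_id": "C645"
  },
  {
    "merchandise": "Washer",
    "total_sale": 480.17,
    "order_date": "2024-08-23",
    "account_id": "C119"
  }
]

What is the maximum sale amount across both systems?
490.8

Reconcile: "sale_amount" (store_east) = "total_sale" (store_central) = sale amount

Maximum in store_east: 446.16
Maximum in store_central: 490.8

Overall maximum: max(446.16, 490.8) = 490.8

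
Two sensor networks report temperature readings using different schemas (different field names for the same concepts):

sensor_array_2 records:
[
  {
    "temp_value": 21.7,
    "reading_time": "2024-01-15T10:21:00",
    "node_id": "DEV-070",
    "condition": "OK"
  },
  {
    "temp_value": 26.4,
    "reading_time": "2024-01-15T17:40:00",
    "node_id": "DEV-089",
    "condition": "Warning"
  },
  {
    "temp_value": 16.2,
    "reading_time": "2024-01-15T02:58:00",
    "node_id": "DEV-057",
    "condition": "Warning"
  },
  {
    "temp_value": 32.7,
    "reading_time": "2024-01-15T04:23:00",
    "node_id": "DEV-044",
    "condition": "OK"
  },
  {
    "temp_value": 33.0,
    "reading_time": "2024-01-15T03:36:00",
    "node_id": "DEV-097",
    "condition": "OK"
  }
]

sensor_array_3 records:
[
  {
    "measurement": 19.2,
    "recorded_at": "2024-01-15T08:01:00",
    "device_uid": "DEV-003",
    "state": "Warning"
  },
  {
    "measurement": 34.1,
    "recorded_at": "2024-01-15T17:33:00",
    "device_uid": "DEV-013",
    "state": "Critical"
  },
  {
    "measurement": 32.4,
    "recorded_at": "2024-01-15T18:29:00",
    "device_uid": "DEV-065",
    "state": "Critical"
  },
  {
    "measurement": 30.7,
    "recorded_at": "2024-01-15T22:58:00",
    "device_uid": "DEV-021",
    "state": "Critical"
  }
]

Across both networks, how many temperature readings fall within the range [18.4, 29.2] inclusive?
3

Schema mapping: "temp_value" (sensor_array_2) = "measurement" (sensor_array_3) = temperature

Readings in [18.4, 29.2] from sensor_array_2: 2
Readings in [18.4, 29.2] from sensor_array_3: 1

Total count: 2 + 1 = 3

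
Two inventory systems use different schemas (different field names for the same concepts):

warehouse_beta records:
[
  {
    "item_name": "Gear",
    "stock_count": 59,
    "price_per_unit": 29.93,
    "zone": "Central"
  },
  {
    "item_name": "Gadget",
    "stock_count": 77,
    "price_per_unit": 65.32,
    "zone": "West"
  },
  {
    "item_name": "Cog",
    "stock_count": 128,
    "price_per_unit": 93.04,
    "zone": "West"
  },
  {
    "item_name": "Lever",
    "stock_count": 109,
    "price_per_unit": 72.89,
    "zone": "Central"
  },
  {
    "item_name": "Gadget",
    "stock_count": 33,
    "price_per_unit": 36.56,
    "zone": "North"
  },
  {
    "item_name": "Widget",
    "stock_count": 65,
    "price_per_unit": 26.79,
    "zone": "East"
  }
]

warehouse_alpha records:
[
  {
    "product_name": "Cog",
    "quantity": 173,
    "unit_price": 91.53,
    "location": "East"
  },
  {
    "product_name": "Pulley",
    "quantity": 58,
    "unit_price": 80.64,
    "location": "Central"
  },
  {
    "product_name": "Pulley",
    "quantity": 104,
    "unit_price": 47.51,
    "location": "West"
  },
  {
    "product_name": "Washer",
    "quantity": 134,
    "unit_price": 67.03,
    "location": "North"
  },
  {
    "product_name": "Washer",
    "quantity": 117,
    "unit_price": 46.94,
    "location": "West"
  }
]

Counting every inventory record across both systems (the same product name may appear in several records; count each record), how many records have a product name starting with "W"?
3

Schema mapping: "item_name" (warehouse_beta) = "product_name" (warehouse_alpha) = product name

Records with product name starting with "W" in warehouse_beta: 1
Records with product name starting with "W" in warehouse_alpha: 2

Total: 1 + 2 = 3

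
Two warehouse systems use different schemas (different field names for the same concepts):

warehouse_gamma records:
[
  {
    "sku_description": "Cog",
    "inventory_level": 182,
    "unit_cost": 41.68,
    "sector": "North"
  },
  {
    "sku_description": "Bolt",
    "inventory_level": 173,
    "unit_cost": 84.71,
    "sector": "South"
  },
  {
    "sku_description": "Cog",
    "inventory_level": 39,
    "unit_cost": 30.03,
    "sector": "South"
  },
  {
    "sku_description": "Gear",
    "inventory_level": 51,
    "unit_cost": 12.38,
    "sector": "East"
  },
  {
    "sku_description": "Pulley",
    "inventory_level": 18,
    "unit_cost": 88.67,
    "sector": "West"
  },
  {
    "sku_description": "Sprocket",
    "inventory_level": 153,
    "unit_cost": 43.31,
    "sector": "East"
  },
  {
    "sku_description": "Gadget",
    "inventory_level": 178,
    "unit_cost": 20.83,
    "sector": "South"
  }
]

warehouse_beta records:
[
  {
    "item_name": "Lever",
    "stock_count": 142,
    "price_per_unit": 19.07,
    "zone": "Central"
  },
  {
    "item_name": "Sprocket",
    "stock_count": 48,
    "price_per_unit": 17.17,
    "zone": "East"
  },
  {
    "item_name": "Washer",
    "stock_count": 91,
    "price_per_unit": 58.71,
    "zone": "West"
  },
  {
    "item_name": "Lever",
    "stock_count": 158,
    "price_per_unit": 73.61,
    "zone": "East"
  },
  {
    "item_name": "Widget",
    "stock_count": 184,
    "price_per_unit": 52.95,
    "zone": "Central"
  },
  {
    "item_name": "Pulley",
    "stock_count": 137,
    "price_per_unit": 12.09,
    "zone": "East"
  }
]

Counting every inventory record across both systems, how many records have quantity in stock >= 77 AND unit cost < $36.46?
3

Schema mappings:
- "inventory_level" (warehouse_gamma) = "stock_count" (warehouse_beta) = quantity
- "unit_cost" (warehouse_gamma) = "price_per_unit" (warehouse_beta) = unit cost

Records meeting both conditions in warehouse_gamma: 1
Records meeting both conditions in warehouse_beta: 2

Total: 1 + 2 = 3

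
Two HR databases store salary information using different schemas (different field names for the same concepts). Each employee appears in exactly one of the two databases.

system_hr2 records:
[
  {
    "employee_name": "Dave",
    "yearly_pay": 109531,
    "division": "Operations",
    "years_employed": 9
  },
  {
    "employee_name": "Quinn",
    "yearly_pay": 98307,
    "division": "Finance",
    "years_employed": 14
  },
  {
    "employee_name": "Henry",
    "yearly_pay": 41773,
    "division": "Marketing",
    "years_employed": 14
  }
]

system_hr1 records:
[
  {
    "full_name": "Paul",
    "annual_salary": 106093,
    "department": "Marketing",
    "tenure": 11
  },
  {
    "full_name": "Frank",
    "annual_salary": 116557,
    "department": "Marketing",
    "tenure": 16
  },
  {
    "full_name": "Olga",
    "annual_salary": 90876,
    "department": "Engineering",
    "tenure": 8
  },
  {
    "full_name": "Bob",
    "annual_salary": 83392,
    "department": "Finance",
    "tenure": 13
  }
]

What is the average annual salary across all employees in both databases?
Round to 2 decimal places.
92361.29

Schema mapping: "yearly_pay" (system_hr2) = "annual_salary" (system_hr1) = annual salary

All salaries: [109531, 98307, 41773, 106093, 116557, 90876, 83392]
Sum: 646529
Count: 7
Average: 646529 / 7 = 92361.29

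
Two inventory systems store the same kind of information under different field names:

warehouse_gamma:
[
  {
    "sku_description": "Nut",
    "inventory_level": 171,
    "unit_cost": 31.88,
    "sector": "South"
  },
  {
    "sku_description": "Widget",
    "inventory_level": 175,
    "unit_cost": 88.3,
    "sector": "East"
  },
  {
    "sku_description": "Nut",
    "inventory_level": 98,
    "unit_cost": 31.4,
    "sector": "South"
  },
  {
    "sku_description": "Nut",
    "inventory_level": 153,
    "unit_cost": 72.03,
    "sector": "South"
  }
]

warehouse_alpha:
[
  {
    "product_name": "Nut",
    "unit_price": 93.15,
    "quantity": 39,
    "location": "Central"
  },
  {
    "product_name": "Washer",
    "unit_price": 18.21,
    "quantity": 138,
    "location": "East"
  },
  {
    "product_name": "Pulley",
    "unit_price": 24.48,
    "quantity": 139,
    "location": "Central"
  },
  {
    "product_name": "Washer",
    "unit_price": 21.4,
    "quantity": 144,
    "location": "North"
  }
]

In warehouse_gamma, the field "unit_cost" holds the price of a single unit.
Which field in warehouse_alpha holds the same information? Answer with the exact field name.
unit_price

In warehouse_gamma, "unit_cost" holds the price of a single unit.
The fields in warehouse_alpha are: "product_name", "unit_price", "quantity", "location".
"unit_price" is the match: the name refers to the same concept and its values are decimal currency amounts (e.g. 93.15, 18.21).
The other fields ("product_name", "quantity", "location") hold different kinds of data.

So "unit_cost" in warehouse_gamma corresponds to "unit_price" in warehouse_alpha.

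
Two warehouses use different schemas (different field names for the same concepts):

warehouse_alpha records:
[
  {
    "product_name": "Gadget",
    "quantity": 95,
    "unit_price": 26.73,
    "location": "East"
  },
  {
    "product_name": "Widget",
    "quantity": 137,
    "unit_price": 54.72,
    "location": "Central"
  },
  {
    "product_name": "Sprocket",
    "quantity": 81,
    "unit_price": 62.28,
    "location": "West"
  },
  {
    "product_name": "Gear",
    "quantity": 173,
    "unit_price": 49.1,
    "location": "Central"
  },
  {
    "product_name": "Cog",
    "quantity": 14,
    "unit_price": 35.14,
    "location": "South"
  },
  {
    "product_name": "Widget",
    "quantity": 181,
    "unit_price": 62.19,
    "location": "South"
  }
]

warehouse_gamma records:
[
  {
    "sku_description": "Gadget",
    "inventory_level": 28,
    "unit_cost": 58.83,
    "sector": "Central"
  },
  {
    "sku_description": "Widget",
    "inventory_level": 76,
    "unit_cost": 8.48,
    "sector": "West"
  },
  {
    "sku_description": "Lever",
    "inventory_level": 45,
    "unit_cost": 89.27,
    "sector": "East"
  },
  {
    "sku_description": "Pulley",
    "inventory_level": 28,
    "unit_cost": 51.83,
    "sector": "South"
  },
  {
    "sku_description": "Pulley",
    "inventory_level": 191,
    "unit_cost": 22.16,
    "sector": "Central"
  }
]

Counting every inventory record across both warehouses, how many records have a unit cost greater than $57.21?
4

Schema mapping: "unit_price" (warehouse_alpha) = "unit_cost" (warehouse_gamma) = unit cost

Records > $57.21 in warehouse_alpha: 2
Records > $57.21 in warehouse_gamma: 2

Total count: 2 + 2 = 4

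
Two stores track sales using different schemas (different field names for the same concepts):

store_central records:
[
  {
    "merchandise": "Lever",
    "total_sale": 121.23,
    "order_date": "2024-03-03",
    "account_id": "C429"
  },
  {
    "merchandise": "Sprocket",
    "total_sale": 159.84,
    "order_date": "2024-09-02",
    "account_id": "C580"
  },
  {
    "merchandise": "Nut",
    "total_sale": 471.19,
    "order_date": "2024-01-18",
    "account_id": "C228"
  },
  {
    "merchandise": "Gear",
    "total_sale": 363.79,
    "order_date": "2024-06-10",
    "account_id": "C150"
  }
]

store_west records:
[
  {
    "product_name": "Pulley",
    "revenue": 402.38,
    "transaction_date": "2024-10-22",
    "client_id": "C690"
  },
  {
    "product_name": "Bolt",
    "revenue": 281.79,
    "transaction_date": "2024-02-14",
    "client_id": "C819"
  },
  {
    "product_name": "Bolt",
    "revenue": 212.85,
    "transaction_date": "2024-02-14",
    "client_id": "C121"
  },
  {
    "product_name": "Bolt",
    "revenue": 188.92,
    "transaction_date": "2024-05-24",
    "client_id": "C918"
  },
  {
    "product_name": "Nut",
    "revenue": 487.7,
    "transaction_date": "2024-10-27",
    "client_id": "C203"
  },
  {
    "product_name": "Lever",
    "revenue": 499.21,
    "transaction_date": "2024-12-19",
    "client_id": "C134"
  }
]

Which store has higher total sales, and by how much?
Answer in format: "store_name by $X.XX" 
store_west by $956.80

Schema mapping: "total_sale" (store_central) = "revenue" (store_west) = sale amount

Total for store_central: 1116.05
Total for store_west: 2072.85

Difference: |1116.05 - 2072.85| = 956.80
store_west has higher sales by $956.80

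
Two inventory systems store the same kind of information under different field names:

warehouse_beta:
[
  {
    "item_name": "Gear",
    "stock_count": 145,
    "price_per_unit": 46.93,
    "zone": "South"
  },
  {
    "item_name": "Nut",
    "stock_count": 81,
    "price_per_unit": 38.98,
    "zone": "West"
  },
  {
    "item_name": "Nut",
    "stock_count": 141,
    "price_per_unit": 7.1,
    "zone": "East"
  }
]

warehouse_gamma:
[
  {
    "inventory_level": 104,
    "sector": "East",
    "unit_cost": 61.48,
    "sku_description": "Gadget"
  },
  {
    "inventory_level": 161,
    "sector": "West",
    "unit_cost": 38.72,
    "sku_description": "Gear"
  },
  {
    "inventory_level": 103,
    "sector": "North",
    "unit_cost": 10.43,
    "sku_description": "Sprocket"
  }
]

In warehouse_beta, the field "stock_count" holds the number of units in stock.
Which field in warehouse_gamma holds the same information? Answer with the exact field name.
inventory_level

In warehouse_beta, "stock_count" holds the number of units in stock.
The fields in warehouse_gamma are: "inventory_level", "sector", "unit_cost", "sku_description".
"inventory_level" is the match: the name refers to the same concept and its values are whole-number counts (e.g. 104, 161).
The other fields ("sector", "unit_cost", "sku_description") hold different kinds of data.

So "stock_count" in warehouse_beta corresponds to "inventory_level" in warehouse_gamma.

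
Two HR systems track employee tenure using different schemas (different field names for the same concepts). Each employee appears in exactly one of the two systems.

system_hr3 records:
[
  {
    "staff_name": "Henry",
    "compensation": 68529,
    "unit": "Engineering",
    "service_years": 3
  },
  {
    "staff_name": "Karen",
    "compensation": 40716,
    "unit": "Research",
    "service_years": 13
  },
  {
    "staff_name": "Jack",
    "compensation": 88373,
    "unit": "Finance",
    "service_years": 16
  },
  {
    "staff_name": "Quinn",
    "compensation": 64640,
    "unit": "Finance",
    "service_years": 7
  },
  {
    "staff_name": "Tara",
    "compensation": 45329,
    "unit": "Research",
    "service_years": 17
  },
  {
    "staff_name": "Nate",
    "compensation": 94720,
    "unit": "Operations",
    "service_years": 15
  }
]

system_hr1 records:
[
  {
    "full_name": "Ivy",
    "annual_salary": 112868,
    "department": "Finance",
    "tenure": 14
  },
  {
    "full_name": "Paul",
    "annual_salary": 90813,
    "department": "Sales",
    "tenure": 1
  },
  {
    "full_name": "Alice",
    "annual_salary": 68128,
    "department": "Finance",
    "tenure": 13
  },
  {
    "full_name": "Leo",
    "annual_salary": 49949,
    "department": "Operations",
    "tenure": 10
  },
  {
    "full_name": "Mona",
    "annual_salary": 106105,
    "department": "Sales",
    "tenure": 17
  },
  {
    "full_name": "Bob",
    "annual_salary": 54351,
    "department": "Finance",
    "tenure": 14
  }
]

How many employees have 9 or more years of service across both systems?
9

Reconcile schemas: "service_years" (system_hr3) = "tenure" (system_hr1) = years of service

From system_hr3: 4 employees with >= 9 years
From system_hr1: 5 employees with >= 9 years

Total: 4 + 5 = 9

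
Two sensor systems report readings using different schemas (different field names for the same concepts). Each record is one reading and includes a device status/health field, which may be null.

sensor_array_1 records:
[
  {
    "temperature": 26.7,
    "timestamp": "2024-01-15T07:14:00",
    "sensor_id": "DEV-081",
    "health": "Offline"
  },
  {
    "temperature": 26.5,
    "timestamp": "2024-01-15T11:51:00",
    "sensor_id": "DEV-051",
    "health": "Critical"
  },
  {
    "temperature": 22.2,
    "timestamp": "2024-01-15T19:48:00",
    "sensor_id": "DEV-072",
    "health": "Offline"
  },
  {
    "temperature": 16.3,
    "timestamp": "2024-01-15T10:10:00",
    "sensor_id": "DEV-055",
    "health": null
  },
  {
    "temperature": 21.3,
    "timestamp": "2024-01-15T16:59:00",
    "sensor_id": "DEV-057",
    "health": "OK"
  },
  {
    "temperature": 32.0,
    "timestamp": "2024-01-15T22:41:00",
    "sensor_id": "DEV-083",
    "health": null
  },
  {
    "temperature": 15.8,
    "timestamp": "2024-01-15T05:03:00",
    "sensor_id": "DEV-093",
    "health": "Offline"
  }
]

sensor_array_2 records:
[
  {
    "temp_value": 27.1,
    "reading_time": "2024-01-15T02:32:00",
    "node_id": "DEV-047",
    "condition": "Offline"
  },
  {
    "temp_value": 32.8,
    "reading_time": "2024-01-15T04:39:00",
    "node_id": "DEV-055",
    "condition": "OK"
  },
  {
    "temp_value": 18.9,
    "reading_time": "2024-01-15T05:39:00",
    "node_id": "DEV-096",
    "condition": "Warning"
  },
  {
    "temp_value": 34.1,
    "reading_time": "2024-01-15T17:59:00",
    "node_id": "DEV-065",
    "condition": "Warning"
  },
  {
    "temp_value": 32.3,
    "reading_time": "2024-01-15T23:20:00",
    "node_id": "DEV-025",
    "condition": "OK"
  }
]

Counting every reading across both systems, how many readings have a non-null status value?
10

Schema mapping: "health" (sensor_array_1) = "condition" (sensor_array_2) = status

Non-null in sensor_array_1: 5
Non-null in sensor_array_2: 5

Total non-null: 5 + 5 = 10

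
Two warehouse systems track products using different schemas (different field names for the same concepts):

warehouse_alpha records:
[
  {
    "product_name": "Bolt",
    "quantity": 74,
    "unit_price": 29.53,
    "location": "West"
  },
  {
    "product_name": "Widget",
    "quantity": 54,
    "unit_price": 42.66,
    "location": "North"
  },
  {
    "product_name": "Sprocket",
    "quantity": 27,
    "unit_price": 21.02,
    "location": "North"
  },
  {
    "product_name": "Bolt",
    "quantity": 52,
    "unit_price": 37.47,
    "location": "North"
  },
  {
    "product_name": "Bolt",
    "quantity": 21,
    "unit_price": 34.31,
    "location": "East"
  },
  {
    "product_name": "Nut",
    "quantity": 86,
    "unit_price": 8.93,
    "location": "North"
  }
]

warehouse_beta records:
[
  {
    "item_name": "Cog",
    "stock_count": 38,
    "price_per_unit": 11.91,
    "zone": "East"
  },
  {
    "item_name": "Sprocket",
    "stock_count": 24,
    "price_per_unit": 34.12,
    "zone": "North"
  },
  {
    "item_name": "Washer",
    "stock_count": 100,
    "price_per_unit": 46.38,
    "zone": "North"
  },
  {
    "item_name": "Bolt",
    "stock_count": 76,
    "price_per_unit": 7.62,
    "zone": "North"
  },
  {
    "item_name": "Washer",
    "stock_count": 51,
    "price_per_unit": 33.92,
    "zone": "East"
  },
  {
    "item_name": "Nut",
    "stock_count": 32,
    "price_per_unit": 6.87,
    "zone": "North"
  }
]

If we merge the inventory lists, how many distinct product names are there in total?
6

Schema mapping: "product_name" (warehouse_alpha) = "item_name" (warehouse_beta) = product name

Products in warehouse_alpha: ['Bolt', 'Nut', 'Sprocket', 'Widget']
Products in warehouse_beta: ['Bolt', 'Cog', 'Nut', 'Sprocket', 'Washer']

Union (unique products): ['Bolt', 'Cog', 'Nut', 'Sprocket', 'Washer', 'Widget']
Count: 6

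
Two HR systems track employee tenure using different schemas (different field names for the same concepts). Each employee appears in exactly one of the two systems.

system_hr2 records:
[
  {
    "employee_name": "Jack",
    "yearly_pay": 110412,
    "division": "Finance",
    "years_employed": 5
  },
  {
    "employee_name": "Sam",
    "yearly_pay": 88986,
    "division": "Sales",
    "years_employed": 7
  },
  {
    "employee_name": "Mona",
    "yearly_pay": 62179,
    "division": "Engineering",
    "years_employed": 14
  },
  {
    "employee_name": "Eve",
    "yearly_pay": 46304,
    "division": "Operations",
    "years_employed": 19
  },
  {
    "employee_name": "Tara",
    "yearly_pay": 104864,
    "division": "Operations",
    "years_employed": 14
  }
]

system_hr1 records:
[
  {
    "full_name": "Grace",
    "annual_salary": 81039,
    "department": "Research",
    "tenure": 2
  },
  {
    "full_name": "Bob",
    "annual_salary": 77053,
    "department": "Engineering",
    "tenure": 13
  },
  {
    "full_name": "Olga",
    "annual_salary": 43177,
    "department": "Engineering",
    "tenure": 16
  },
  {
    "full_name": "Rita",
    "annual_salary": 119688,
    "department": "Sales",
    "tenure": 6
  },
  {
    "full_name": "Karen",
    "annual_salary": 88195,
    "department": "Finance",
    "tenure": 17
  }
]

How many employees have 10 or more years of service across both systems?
6

Reconcile schemas: "years_employed" (system_hr2) = "tenure" (system_hr1) = years of service

From system_hr2: 3 employees with >= 10 years
From system_hr1: 3 employees with >= 10 years

Total: 3 + 3 = 6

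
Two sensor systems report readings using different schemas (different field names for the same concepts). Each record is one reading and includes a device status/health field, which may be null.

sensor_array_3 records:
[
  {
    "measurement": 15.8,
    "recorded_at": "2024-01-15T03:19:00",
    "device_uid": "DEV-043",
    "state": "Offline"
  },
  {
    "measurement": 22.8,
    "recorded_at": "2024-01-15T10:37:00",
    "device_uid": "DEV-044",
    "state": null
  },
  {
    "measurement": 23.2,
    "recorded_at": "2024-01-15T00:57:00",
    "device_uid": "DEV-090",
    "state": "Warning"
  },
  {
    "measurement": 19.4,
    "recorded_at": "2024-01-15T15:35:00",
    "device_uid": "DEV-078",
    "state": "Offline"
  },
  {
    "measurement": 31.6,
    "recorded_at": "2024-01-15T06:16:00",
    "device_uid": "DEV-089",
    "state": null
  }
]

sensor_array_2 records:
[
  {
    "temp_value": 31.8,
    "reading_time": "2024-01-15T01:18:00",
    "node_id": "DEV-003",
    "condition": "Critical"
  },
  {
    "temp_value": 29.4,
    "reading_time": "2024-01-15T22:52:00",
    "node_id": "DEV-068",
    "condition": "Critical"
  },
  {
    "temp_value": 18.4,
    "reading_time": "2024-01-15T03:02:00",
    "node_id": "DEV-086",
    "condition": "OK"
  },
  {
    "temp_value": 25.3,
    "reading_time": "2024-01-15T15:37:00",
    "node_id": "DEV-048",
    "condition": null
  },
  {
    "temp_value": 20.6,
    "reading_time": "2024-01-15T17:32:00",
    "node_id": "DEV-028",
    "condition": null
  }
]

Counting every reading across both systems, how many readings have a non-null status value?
6

Schema mapping: "state" (sensor_array_3) = "condition" (sensor_array_2) = status

Non-null in sensor_array_3: 3
Non-null in sensor_array_2: 3

Total non-null: 3 + 3 = 6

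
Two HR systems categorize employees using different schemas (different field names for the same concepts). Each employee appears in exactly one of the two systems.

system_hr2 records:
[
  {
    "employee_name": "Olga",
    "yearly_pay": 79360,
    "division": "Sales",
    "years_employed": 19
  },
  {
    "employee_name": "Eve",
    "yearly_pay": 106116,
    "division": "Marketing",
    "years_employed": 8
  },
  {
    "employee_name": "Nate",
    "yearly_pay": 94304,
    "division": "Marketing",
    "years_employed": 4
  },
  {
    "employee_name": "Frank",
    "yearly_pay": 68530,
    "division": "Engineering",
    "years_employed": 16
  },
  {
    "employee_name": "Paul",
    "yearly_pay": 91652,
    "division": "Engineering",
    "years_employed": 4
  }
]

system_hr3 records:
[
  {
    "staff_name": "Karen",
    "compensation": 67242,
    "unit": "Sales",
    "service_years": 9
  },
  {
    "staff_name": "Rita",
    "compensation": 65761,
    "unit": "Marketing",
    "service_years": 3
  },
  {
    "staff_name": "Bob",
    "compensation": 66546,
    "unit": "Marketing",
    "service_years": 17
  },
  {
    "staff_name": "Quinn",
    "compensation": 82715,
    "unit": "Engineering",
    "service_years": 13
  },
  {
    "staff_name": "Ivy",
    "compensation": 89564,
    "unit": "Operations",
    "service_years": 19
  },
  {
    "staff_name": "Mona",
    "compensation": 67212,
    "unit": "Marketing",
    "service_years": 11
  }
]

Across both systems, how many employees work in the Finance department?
0

Schema mapping: "division" (system_hr2) = "unit" (system_hr3) = department

Finance employees in system_hr2: 0
Finance employees in system_hr3: 0

Total in Finance: 0 + 0 = 0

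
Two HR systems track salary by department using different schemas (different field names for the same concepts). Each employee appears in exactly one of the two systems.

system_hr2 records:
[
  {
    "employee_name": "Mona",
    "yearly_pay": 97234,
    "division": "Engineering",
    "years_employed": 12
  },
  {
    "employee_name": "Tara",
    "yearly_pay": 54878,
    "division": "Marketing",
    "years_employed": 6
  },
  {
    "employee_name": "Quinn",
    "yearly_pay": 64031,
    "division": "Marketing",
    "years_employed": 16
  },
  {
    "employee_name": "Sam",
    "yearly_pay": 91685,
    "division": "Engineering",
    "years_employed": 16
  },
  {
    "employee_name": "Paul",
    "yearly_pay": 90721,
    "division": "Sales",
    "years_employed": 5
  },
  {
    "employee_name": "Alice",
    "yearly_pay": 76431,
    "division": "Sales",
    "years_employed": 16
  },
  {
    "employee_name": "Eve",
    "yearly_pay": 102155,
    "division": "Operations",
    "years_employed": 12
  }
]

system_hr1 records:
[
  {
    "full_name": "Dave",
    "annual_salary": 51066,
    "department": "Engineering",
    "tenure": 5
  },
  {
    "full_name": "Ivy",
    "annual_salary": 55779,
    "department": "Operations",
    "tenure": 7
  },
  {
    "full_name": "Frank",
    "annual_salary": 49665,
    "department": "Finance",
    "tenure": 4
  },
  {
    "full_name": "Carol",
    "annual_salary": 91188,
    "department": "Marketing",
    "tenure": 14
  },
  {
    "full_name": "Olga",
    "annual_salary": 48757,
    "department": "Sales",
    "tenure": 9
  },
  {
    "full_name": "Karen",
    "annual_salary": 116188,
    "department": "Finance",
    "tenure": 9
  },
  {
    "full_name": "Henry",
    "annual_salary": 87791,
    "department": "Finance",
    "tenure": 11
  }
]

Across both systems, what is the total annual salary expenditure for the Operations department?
157934

Schema mappings:
- "division" (system_hr2) = "department" (system_hr1) = department
- "yearly_pay" (system_hr2) = "annual_salary" (system_hr1) = salary

Operations salaries from system_hr2: 102155
Operations salaries from system_hr1: 55779

Total: 102155 + 55779 = 157934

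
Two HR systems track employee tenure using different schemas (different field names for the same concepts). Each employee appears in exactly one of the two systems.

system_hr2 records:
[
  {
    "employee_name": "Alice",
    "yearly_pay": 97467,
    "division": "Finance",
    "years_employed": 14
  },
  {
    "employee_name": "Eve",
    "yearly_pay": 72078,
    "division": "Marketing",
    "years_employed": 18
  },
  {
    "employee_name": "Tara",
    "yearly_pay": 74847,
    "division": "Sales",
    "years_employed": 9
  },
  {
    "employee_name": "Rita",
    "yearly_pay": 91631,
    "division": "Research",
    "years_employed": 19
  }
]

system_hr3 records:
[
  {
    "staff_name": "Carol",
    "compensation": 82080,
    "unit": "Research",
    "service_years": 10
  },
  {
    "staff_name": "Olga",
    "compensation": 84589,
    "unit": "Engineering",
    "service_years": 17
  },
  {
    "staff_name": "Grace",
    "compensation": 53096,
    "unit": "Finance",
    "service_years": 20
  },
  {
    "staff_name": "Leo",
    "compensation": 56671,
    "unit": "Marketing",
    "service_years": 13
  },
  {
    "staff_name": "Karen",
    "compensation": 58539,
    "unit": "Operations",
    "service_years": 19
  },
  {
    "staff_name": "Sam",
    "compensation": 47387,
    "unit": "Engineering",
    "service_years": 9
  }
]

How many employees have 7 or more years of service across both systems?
10

Reconcile schemas: "years_employed" (system_hr2) = "service_years" (system_hr3) = years of service

From system_hr2: 4 employees with >= 7 years
From system_hr3: 6 employees with >= 7 years

Total: 4 + 6 = 10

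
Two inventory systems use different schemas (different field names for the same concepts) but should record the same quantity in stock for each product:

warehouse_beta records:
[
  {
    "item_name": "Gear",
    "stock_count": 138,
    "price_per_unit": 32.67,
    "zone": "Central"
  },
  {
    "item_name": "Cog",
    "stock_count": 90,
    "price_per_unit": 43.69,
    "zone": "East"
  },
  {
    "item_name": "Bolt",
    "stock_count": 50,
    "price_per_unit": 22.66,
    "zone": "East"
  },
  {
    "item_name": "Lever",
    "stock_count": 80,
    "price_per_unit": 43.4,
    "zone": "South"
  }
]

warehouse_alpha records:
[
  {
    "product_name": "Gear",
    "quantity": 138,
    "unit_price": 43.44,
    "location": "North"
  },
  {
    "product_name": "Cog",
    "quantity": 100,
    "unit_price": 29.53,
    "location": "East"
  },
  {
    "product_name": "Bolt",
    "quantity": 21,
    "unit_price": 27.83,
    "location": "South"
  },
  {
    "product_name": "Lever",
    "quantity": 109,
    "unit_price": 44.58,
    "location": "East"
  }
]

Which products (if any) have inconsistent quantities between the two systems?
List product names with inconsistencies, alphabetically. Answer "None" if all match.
Bolt, Cog, Lever

Schema mappings:
- "item_name" (warehouse_beta) = "product_name" (warehouse_alpha) = product name
- "stock_count" (warehouse_beta) = "quantity" (warehouse_alpha) = quantity

Comparison:
  Gear: 138 vs 138 - MATCH
  Cog: 90 vs 100 - MISMATCH
  Bolt: 50 vs 21 - MISMATCH
  Lever: 80 vs 109 - MISMATCH

Products with inconsistencies: Bolt, Cog, Lever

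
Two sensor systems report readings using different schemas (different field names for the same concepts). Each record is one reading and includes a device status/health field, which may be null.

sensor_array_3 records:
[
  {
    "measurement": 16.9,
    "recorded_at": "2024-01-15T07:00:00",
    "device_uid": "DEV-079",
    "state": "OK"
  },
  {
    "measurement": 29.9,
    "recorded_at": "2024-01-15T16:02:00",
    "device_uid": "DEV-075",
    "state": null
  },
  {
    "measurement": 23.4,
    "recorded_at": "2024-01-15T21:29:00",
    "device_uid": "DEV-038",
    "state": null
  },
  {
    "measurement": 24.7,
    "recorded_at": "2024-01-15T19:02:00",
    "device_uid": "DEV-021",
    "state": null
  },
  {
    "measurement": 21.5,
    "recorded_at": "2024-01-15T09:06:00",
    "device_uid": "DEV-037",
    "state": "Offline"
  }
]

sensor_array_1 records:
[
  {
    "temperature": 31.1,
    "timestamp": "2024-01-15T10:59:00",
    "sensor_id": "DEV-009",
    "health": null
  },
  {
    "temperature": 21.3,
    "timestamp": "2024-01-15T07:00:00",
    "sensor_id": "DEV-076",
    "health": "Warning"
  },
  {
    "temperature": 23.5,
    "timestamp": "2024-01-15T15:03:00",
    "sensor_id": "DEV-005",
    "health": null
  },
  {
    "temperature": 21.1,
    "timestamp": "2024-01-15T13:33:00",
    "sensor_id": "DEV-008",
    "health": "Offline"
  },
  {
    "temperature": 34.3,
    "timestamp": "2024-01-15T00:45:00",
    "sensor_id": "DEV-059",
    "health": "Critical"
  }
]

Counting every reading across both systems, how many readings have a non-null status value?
5

Schema mapping: "state" (sensor_array_3) = "health" (sensor_array_1) = status

Non-null in sensor_array_3: 2
Non-null in sensor_array_1: 3

Total non-null: 2 + 3 = 5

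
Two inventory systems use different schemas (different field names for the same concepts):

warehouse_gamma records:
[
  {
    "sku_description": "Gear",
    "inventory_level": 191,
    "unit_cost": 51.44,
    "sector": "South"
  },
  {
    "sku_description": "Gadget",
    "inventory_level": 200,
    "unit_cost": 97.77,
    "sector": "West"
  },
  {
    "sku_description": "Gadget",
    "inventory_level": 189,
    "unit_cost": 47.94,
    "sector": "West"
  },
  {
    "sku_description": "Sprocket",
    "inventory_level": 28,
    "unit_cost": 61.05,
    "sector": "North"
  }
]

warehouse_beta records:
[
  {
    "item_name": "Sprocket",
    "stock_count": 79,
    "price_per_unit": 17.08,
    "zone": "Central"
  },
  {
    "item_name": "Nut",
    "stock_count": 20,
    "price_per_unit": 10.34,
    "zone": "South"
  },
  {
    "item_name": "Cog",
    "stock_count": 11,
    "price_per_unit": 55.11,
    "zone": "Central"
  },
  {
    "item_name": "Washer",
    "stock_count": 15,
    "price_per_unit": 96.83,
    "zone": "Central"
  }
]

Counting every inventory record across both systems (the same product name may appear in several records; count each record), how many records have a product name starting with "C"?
1

Schema mapping: "sku_description" (warehouse_gamma) = "item_name" (warehouse_beta) = product name

Records with product name starting with "C" in warehouse_gamma: 0
Records with product name starting with "C" in warehouse_beta: 1

Total: 0 + 1 = 1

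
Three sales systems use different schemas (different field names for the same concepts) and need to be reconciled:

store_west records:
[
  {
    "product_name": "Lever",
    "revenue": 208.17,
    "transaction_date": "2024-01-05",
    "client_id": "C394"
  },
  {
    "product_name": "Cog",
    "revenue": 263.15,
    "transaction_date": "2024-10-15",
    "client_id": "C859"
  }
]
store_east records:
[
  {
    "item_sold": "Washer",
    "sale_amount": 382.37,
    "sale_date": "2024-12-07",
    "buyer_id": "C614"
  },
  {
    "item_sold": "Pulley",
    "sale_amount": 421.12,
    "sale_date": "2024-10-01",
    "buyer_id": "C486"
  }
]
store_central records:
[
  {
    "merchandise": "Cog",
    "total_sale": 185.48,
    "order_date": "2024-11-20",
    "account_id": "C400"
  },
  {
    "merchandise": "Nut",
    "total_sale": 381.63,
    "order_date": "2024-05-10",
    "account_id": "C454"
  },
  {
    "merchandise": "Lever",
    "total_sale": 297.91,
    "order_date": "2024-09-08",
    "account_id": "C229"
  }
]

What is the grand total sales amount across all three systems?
2139.83

Schema reconciliation - all amount fields map to sale amount:

store_west (revenue): 471.32
store_east (sale_amount): 803.49
store_central (total_sale): 865.02

Grand total: 2139.83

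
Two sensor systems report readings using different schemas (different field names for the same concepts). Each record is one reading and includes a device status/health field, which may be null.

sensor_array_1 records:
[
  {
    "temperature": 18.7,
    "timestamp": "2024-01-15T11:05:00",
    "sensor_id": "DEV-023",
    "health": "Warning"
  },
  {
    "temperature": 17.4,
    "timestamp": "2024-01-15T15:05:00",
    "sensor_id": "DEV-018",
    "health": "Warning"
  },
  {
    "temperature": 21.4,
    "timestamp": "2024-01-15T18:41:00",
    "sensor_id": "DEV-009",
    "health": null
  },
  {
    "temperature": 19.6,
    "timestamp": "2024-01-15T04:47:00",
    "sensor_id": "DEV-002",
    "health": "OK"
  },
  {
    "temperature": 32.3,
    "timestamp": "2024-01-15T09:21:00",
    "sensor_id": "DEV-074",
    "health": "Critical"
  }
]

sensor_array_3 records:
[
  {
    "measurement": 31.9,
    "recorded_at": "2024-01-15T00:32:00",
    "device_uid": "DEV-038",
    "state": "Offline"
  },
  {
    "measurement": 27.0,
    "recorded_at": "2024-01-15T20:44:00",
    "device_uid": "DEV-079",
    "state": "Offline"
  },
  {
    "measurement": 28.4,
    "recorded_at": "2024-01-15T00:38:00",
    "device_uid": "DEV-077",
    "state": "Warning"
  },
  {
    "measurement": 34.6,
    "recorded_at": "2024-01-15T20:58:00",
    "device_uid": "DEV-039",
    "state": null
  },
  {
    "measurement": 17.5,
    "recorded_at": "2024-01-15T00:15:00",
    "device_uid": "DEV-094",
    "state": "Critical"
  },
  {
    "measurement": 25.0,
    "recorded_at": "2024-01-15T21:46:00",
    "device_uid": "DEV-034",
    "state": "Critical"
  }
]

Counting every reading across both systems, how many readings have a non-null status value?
9

Schema mapping: "health" (sensor_array_1) = "state" (sensor_array_3) = status

Non-null in sensor_array_1: 4
Non-null in sensor_array_3: 5

Total non-null: 4 + 5 = 9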